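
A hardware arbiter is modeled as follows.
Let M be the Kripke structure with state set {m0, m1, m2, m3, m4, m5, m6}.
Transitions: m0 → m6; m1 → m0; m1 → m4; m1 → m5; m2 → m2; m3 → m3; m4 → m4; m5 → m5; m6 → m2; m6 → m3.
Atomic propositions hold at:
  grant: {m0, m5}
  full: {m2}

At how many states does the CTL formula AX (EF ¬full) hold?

5

Sat(¬full) = {m0, m1, m3, m4, m5, m6}
EF ¬full: least fixpoint, start Z0 = {m0, m1, m3, m4, m5, m6}, add states with some successor in Z. Already a fixed point.
Sat(EF ¬full) = {m0, m1, m3, m4, m5, m6}
Sat(AX (EF ¬full)) = {s : every successor in {m0, m1, m3, m4, m5, m6}} = {m0, m1, m3, m4, m5}
|Sat(AX (EF ¬full))| = |{m0, m1, m3, m4, m5}| = 5.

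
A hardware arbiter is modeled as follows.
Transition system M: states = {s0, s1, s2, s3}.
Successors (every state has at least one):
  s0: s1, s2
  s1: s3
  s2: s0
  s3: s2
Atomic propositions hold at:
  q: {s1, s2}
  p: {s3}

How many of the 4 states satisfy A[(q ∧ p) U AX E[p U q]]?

3

Sat(q ∧ p) = ∅
E[p U q]: least fixpoint, start Z0 = Sat(q) = {s1, s2}, add states in Sat(p) with some successor in Z. Z1 = {s1, s2, s3}; fixed.
Sat(E[p U q]) = {s1, s2, s3}
Sat(AX E[p U q]) = {s : every successor in {s1, s2, s3}} = {s0, s1, s3}
A[(q ∧ p) U AX E[p U q]]: least fixpoint, start Z0 = Sat(AX E[p U q]) = {s0, s1, s3}, add states in Sat(q ∧ p) with every successor in Z. Already a fixed point.
Sat(A[(q ∧ p) U AX E[p U q]]) = {s0, s1, s3}
|Sat(A[(q ∧ p) U AX E[p U q]])| = |{s0, s1, s3}| = 3.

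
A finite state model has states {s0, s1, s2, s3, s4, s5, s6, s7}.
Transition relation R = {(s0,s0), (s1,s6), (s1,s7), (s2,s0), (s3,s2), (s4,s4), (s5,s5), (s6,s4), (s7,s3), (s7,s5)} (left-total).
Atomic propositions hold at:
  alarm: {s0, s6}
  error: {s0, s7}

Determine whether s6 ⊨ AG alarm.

No

AG alarm: greatest fixpoint, start Z0 = {s0, s6}, keep only states in Sat with every successor in Z. Z1 = {s0}; fixed.
Sat(AG alarm) = {s0}
s6 ∉ Sat(AG alarm) = {s0}, so the formula does not hold at s6.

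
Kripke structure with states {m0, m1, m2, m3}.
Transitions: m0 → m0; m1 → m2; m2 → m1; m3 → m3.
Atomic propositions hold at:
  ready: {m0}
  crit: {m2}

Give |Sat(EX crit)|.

1

Sat(EX crit) = {s : some successor in {m2}} = {m1}
|Sat(EX crit)| = |{m1}| = 1.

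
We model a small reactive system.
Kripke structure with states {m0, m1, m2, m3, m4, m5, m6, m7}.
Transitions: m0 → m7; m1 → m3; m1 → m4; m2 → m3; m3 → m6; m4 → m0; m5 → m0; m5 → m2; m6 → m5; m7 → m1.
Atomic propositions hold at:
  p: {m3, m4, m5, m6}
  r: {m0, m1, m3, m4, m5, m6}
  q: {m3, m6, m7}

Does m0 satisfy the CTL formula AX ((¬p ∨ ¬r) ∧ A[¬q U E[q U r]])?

Sat(¬p) = {m0, m1, m2, m7}
Sat(¬r) = {m2, m7}
Sat(¬p ∨ ¬r) = {m0, m1, m2, m7}
Sat(¬q) = {m0, m1, m2, m4, m5}
E[q U r]: least fixpoint, start Z0 = Sat(r) = {m0, m1, m3, m4, m5, m6}, add states in Sat(q) with some successor in Z. Z1 = {m0, m1, m3, m4, m5, m6, m7}; fixed.
Sat(E[q U r]) = {m0, m1, m3, m4, m5, m6, m7}
A[¬q U E[q U r]]: least fixpoint, start Z0 = Sat(E[q U r]) = {m0, m1, m3, m4, m5, m6, m7}, add states in Sat(¬q) with every successor in Z. Z1 = {m0, m1, m2, m3, m4, m5, m6, m7}; fixed.
Sat(A[¬q U E[q U r]]) = {m0, m1, m2, m3, m4, m5, m6, m7}
Sat((¬p ∨ ¬r) ∧ A[¬q U E[q U r]]) = {m0, m1, m2, m7}
Sat(AX ((¬p ∨ ¬r) ∧ A[¬q U E[q U r]])) = {s : every successor in {m0, m1, m2, m7}} = {m0, m4, m5, m7}
m0 ∈ Sat(AX ((¬p ∨ ¬r) ∧ A[¬q U E[q U r]])) = {m0, m4, m5, m7}, so the formula holds at m0.

Yes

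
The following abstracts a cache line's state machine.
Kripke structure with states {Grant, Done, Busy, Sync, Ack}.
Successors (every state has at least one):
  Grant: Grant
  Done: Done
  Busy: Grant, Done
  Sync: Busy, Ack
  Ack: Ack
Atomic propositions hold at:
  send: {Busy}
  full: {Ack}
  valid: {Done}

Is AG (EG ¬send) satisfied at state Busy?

No

Sat(¬send) = {Grant, Done, Sync, Ack}
EG ¬send: greatest fixpoint, start Z0 = {Grant, Done, Sync, Ack}, keep only states in Sat with some successor in Z. Already a fixed point.
Sat(EG ¬send) = {Grant, Done, Sync, Ack}
AG (EG ¬send): greatest fixpoint, start Z0 = {Grant, Done, Sync, Ack}, keep only states in Sat with every successor in Z. Z1 = {Grant, Done, Ack}; fixed.
Sat(AG (EG ¬send)) = {Grant, Done, Ack}
Busy ∉ Sat(AG (EG ¬send)) = {Grant, Done, Ack}, so the formula does not hold at Busy.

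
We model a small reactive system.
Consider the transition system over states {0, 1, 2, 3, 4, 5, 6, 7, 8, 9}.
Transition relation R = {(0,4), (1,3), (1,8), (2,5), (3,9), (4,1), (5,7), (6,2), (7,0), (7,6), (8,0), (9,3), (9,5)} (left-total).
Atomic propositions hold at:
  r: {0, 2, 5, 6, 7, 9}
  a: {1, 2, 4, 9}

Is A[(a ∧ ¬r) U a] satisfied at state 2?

Yes

Sat(¬r) = {1, 3, 4, 8}
Sat(a ∧ ¬r) = {1, 4}
A[(a ∧ ¬r) U a]: least fixpoint, start Z0 = Sat(a) = {1, 2, 4, 9}, add states in Sat(a ∧ ¬r) with every successor in Z. Already a fixed point.
Sat(A[(a ∧ ¬r) U a]) = {1, 2, 4, 9}
2 ∈ Sat(A[(a ∧ ¬r) U a]) = {1, 2, 4, 9}, so the formula holds at 2.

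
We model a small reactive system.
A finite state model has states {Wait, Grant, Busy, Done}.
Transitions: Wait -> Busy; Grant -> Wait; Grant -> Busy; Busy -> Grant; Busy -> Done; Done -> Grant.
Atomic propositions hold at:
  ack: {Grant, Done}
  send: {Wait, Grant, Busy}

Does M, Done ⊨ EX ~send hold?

No

Sat(~send) = {Done}
Sat(EX ~send) = {s : some successor in {Done}} = {Busy}
Done ∉ Sat(EX ~send) = {Busy}, so the formula does not hold at Done.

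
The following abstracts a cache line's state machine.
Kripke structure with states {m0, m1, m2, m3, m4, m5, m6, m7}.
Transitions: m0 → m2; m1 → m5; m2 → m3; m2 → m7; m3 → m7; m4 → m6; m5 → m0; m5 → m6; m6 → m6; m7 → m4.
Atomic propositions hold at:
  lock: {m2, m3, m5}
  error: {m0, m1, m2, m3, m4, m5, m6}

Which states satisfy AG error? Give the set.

AG error: greatest fixpoint, start Z0 = {m0, m1, m2, m3, m4, m5, m6}, keep only states in Sat with every successor in Z. Z1 = {m0, m1, m4, m5, m6}; Z2 = {m1, m4, m5, m6}; Z3 = {m1, m4, m6}; Z4 = {m4, m6}; fixed.
Sat(AG error) = {m4, m6}

{m4, m6}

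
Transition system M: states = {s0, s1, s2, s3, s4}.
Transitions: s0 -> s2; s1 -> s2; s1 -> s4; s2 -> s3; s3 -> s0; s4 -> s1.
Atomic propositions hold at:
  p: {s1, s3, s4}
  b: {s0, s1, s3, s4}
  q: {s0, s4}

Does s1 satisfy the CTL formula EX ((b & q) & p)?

Yes

Sat(b & q) = {s0, s4}
Sat((b & q) & p) = {s4}
Sat(EX ((b & q) & p)) = {s : some successor in {s4}} = {s1}
s1 ∈ Sat(EX ((b & q) & p)) = {s1}, so the formula holds at s1.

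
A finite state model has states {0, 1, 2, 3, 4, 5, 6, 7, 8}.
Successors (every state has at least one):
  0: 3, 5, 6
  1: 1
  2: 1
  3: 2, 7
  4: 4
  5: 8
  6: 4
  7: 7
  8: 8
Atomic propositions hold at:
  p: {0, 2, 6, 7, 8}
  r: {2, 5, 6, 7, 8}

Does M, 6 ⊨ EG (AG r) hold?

No

AG r: greatest fixpoint, start Z0 = {2, 5, 6, 7, 8}, keep only states in Sat with every successor in Z. Z1 = {5, 7, 8}; fixed.
Sat(AG r) = {5, 7, 8}
EG (AG r): greatest fixpoint, start Z0 = {5, 7, 8}, keep only states in Sat with some successor in Z. Already a fixed point.
Sat(EG (AG r)) = {5, 7, 8}
6 ∉ Sat(EG (AG r)) = {5, 7, 8}, so the formula does not hold at 6.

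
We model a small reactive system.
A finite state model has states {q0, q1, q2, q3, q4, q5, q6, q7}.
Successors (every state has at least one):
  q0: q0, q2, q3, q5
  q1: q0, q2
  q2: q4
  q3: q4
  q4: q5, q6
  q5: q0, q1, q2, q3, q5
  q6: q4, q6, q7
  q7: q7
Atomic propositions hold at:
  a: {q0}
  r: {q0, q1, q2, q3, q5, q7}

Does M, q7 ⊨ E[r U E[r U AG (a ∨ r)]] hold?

Sat(a ∨ r) = {q0, q1, q2, q3, q5, q7}
AG (a ∨ r): greatest fixpoint, start Z0 = {q0, q1, q2, q3, q5, q7}, keep only states in Sat with every successor in Z. Z1 = {q0, q1, q5, q7}; Z2 = {q7}; fixed.
Sat(AG (a ∨ r)) = {q7}
E[r U AG (a ∨ r)]: least fixpoint, start Z0 = Sat(AG (a ∨ r)) = {q7}, add states in Sat(r) with some successor in Z. Already a fixed point.
Sat(E[r U AG (a ∨ r)]) = {q7}
E[r U E[r U AG (a ∨ r)]]: least fixpoint, start Z0 = Sat(E[r U AG (a ∨ r)]) = {q7}, add states in Sat(r) with some successor in Z. Already a fixed point.
Sat(E[r U E[r U AG (a ∨ r)]]) = {q7}
q7 ∈ Sat(E[r U E[r U AG (a ∨ r)]]) = {q7}, so the formula holds at q7.

Yes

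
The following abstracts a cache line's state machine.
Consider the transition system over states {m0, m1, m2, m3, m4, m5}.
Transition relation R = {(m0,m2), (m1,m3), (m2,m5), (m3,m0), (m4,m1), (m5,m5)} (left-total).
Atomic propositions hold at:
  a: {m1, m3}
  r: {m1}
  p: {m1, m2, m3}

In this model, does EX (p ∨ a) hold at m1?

Yes

Sat(p ∨ a) = {m1, m2, m3}
Sat(EX (p ∨ a)) = {s : some successor in {m1, m2, m3}} = {m0, m1, m4}
m1 ∈ Sat(EX (p ∨ a)) = {m0, m1, m4}, so the formula holds at m1.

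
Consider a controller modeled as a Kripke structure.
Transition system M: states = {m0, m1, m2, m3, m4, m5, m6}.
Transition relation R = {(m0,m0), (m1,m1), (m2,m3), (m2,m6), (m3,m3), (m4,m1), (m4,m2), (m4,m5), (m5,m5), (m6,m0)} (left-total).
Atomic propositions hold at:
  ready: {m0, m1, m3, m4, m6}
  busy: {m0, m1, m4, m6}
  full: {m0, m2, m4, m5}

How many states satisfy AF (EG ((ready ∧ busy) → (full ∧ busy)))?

Sat(ready ∧ busy) = {m0, m1, m4, m6}
Sat(full ∧ busy) = {m0, m4}
Sat((ready ∧ busy) → (full ∧ busy)) = {m0, m2, m3, m4, m5}
EG ((ready ∧ busy) → (full ∧ busy)): greatest fixpoint, start Z0 = {m0, m2, m3, m4, m5}, keep only states in Sat with some successor in Z. Already a fixed point.
Sat(EG ((ready ∧ busy) → (full ∧ busy))) = {m0, m2, m3, m4, m5}
AF (EG ((ready ∧ busy) → (full ∧ busy))): least fixpoint, start Z0 = {m0, m2, m3, m4, m5}, add states with every successor in Z. Z1 = {m0, m2, m3, m4, m5, m6}; fixed.
Sat(AF (EG ((ready ∧ busy) → (full ∧ busy)))) = {m0, m2, m3, m4, m5, m6}
|Sat(AF (EG ((ready ∧ busy) → (full ∧ busy))))| = |{m0, m2, m3, m4, m5, m6}| = 6.

6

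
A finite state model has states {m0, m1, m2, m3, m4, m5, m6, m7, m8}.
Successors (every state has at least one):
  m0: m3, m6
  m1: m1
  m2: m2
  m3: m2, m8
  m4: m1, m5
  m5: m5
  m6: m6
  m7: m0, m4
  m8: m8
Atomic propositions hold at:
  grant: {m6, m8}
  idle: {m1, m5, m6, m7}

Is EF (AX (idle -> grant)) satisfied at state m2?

Sat(idle -> grant) = {m0, m2, m3, m4, m6, m8}
Sat(AX (idle -> grant)) = {s : every successor in {m0, m2, m3, m4, m6, m8}} = {m0, m2, m3, m6, m7, m8}
EF (AX (idle -> grant)): least fixpoint, start Z0 = {m0, m2, m3, m6, m7, m8}, add states with some successor in Z. Already a fixed point.
Sat(EF (AX (idle -> grant))) = {m0, m2, m3, m6, m7, m8}
m2 ∈ Sat(EF (AX (idle -> grant))) = {m0, m2, m3, m6, m7, m8}, so the formula holds at m2.

Yes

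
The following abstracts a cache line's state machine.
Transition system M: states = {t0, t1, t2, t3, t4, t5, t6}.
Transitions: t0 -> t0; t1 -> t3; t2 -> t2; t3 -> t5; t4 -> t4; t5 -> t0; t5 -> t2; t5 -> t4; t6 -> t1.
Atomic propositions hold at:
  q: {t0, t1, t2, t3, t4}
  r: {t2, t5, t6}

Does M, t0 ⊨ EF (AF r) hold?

AF r: least fixpoint, start Z0 = {t2, t5, t6}, add states with every successor in Z. Z1 = {t2, t3, t5, t6}; Z2 = {t1, t2, t3, t5, t6}; fixed.
Sat(AF r) = {t1, t2, t3, t5, t6}
EF (AF r): least fixpoint, start Z0 = {t1, t2, t3, t5, t6}, add states with some successor in Z. Already a fixed point.
Sat(EF (AF r)) = {t1, t2, t3, t5, t6}
t0 ∉ Sat(EF (AF r)) = {t1, t2, t3, t5, t6}, so the formula does not hold at t0.

No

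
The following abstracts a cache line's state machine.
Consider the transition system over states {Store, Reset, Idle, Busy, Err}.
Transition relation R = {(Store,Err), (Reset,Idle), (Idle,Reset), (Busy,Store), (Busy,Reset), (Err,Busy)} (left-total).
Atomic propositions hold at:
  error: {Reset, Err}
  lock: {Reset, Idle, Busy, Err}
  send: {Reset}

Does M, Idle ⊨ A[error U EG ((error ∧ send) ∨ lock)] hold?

Yes

Sat(error ∧ send) = {Reset}
Sat((error ∧ send) ∨ lock) = {Reset, Idle, Busy, Err}
EG ((error ∧ send) ∨ lock): greatest fixpoint, start Z0 = {Reset, Idle, Busy, Err}, keep only states in Sat with some successor in Z. Already a fixed point.
Sat(EG ((error ∧ send) ∨ lock)) = {Reset, Idle, Busy, Err}
A[error U EG ((error ∧ send) ∨ lock)]: least fixpoint, start Z0 = Sat(EG ((error ∧ send) ∨ lock)) = {Reset, Idle, Busy, Err}, add states in Sat(error) with every successor in Z. Already a fixed point.
Sat(A[error U EG ((error ∧ send) ∨ lock)]) = {Reset, Idle, Busy, Err}
Idle ∈ Sat(A[error U EG ((error ∧ send) ∨ lock)]) = {Reset, Idle, Busy, Err}, so the formula holds at Idle.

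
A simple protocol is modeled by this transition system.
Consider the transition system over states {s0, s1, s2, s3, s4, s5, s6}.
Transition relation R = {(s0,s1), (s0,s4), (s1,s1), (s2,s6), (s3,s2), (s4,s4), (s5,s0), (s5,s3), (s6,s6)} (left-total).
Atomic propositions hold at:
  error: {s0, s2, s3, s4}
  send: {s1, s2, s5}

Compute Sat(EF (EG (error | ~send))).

{s0, s2, s3, s4, s5, s6}

Sat(~send) = {s0, s3, s4, s6}
Sat(error | ~send) = {s0, s2, s3, s4, s6}
EG (error | ~send): greatest fixpoint, start Z0 = {s0, s2, s3, s4, s6}, keep only states in Sat with some successor in Z. Already a fixed point.
Sat(EG (error | ~send)) = {s0, s2, s3, s4, s6}
EF (EG (error | ~send)): least fixpoint, start Z0 = {s0, s2, s3, s4, s6}, add states with some successor in Z. Z1 = {s0, s2, s3, s4, s5, s6}; fixed.
Sat(EF (EG (error | ~send))) = {s0, s2, s3, s4, s5, s6}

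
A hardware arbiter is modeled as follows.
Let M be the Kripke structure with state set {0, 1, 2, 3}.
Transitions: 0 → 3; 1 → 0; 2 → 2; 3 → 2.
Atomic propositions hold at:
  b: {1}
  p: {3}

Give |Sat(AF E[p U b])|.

1

E[p U b]: least fixpoint, start Z0 = Sat(b) = {1}, add states in Sat(p) with some successor in Z. Already a fixed point.
Sat(E[p U b]) = {1}
AF E[p U b]: least fixpoint, start Z0 = {1}, add states with every successor in Z. Already a fixed point.
Sat(AF E[p U b]) = {1}
|Sat(AF E[p U b])| = |{1}| = 1.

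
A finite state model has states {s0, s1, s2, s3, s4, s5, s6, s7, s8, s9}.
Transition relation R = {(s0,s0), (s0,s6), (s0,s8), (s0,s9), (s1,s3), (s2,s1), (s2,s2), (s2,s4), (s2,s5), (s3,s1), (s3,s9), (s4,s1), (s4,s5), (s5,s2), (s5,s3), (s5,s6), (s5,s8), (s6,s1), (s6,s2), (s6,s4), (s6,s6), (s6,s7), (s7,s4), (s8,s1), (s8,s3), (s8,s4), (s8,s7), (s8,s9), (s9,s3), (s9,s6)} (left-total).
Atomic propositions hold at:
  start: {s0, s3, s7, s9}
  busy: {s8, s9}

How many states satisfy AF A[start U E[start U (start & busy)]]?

4

Sat(start & busy) = {s9}
E[start U (start & busy)]: least fixpoint, start Z0 = Sat((start & busy)) = {s9}, add states in Sat(start) with some successor in Z. Z1 = {s0, s3, s9}; fixed.
Sat(E[start U (start & busy)]) = {s0, s3, s9}
A[start U E[start U (start & busy)]]: least fixpoint, start Z0 = Sat(E[start U (start & busy)]) = {s0, s3, s9}, add states in Sat(start) with every successor in Z. Already a fixed point.
Sat(A[start U E[start U (start & busy)]]) = {s0, s3, s9}
AF A[start U E[start U (start & busy)]]: least fixpoint, start Z0 = {s0, s3, s9}, add states with every successor in Z. Z1 = {s0, s1, s3, s9}; fixed.
Sat(AF A[start U E[start U (start & busy)]]) = {s0, s1, s3, s9}
|Sat(AF A[start U E[start U (start & busy)]])| = |{s0, s1, s3, s9}| = 4.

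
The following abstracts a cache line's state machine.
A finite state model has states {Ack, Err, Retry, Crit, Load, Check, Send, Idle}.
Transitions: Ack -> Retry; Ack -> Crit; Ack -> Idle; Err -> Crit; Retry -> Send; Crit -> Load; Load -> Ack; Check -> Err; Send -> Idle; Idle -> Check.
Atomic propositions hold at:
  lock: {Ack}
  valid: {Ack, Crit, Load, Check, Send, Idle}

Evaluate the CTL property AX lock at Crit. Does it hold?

Sat(AX lock) = {s : every successor in {Ack}} = {Load}
Crit ∉ Sat(AX lock) = {Load}, so the formula does not hold at Crit.

No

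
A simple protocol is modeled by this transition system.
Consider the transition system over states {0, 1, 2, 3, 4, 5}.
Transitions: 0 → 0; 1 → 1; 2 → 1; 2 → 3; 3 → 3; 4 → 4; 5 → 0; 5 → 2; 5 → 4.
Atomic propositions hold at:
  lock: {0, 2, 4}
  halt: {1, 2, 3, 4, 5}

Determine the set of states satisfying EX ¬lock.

Sat(¬lock) = {1, 3, 5}
Sat(EX ¬lock) = {s : some successor in {1, 3, 5}} = {1, 2, 3}

{1, 2, 3}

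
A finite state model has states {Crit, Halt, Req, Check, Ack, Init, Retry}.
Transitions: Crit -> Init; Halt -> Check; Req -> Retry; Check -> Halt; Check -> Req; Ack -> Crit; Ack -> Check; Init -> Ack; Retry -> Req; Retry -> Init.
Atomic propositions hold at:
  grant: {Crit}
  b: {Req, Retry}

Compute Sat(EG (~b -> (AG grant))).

{Req, Retry}

Sat(~b) = {Crit, Halt, Check, Ack, Init}
AG grant: greatest fixpoint, start Z0 = {Crit}, keep only states in Sat with every successor in Z. Z1 = ∅; fixed.
Sat(AG grant) = ∅
Sat(~b -> (AG grant)) = {Req, Retry}
EG (~b -> (AG grant)): greatest fixpoint, start Z0 = {Req, Retry}, keep only states in Sat with some successor in Z. Already a fixed point.
Sat(EG (~b -> (AG grant))) = {Req, Retry}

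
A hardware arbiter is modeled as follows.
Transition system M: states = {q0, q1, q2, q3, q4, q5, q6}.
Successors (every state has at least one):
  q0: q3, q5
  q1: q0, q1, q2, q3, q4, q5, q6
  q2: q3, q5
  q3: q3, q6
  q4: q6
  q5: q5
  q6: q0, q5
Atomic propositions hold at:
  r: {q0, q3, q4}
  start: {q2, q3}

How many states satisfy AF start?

AF start: least fixpoint, start Z0 = {q2, q3}, add states with every successor in Z. Already a fixed point.
Sat(AF start) = {q2, q3}
|Sat(AF start)| = |{q2, q3}| = 2.

2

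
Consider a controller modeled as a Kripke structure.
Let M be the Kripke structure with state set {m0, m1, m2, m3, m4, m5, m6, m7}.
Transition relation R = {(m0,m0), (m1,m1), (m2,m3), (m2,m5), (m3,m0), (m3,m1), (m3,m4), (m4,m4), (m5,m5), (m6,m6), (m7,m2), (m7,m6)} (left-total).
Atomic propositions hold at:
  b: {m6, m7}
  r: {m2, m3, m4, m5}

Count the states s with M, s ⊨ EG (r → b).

Sat(r → b) = {m0, m1, m6, m7}
EG (r → b): greatest fixpoint, start Z0 = {m0, m1, m6, m7}, keep only states in Sat with some successor in Z. Already a fixed point.
Sat(EG (r → b)) = {m0, m1, m6, m7}
|Sat(EG (r → b))| = |{m0, m1, m6, m7}| = 4.

4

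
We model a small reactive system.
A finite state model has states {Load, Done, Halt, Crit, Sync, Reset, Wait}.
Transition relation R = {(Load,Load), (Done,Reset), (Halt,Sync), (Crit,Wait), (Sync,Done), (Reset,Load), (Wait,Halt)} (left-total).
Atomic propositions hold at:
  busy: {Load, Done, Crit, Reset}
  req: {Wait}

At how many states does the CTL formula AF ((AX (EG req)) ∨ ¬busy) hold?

EG req: greatest fixpoint, start Z0 = {Wait}, keep only states in Sat with some successor in Z. Z1 = ∅; fixed.
Sat(EG req) = ∅
Sat(AX (EG req)) = {s : every successor in ∅} = ∅
Sat(¬busy) = {Halt, Sync, Wait}
Sat((AX (EG req)) ∨ ¬busy) = {Halt, Sync, Wait}
AF ((AX (EG req)) ∨ ¬busy): least fixpoint, start Z0 = {Halt, Sync, Wait}, add states with every successor in Z. Z1 = {Halt, Crit, Sync, Wait}; fixed.
Sat(AF ((AX (EG req)) ∨ ¬busy)) = {Halt, Crit, Sync, Wait}
|Sat(AF ((AX (EG req)) ∨ ¬busy))| = |{Halt, Crit, Sync, Wait}| = 4.

4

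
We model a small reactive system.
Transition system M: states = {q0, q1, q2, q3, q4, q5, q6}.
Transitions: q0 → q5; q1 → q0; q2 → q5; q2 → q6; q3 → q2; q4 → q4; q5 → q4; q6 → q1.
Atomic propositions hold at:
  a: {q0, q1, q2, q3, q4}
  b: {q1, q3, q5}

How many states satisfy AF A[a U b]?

6

A[a U b]: least fixpoint, start Z0 = Sat(b) = {q1, q3, q5}, add states in Sat(a) with every successor in Z. Z1 = {q0, q1, q3, q5}; fixed.
Sat(A[a U b]) = {q0, q1, q3, q5}
AF A[a U b]: least fixpoint, start Z0 = {q0, q1, q3, q5}, add states with every successor in Z. Z1 = {q0, q1, q3, q5, q6}; Z2 = {q0, q1, q2, q3, q5, q6}; fixed.
Sat(AF A[a U b]) = {q0, q1, q2, q3, q5, q6}
|Sat(AF A[a U b])| = |{q0, q1, q2, q3, q5, q6}| = 6.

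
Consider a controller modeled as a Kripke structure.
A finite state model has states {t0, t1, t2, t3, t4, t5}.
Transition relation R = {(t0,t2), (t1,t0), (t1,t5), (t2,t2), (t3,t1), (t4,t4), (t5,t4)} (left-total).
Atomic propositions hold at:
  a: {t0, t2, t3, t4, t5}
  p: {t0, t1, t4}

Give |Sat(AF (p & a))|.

Sat(p & a) = {t0, t4}
AF (p & a): least fixpoint, start Z0 = {t0, t4}, add states with every successor in Z. Z1 = {t0, t4, t5}; Z2 = {t0, t1, t4, t5}; Z3 = {t0, t1, t3, t4, t5}; fixed.
Sat(AF (p & a)) = {t0, t1, t3, t4, t5}
|Sat(AF (p & a))| = |{t0, t1, t3, t4, t5}| = 5.

5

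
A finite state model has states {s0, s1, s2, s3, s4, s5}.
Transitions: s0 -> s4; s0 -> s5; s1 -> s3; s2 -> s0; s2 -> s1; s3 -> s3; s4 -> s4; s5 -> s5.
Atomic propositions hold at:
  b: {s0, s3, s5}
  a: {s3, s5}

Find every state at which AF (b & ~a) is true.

{s0}

Sat(~a) = {s0, s1, s2, s4}
Sat(b & ~a) = {s0}
AF (b & ~a): least fixpoint, start Z0 = {s0}, add states with every successor in Z. Already a fixed point.
Sat(AF (b & ~a)) = {s0}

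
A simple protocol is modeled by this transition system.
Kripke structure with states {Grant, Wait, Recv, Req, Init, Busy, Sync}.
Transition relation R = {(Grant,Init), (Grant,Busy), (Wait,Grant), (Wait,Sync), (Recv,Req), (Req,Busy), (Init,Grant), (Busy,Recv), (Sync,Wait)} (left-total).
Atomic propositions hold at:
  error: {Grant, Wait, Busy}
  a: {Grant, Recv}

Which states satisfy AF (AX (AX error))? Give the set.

{Recv, Req, Busy}

Sat(AX error) = {s : every successor in {Grant, Wait, Busy}} = {Req, Init, Sync}
Sat(AX (AX error)) = {s : every successor in {Req, Init, Sync}} = {Recv}
AF (AX (AX error)): least fixpoint, start Z0 = {Recv}, add states with every successor in Z. Z1 = {Recv, Busy}; Z2 = {Recv, Req, Busy}; fixed.
Sat(AF (AX (AX error))) = {Recv, Req, Busy}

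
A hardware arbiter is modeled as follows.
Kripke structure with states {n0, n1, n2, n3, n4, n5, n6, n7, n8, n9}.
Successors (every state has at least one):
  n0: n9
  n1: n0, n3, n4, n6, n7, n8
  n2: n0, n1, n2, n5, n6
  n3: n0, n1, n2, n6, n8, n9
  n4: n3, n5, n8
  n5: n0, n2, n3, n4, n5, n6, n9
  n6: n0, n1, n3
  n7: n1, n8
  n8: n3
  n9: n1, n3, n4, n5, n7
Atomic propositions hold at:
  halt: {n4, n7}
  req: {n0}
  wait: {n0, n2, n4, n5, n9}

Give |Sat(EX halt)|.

Sat(EX halt) = {s : some successor in {n4, n7}} = {n1, n5, n9}
|Sat(EX halt)| = |{n1, n5, n9}| = 3.

3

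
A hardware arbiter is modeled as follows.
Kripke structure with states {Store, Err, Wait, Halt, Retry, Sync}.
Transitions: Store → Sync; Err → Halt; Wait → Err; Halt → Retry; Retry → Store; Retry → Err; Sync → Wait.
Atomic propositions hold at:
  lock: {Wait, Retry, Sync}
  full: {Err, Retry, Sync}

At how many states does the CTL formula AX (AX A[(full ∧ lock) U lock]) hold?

2

Sat(full ∧ lock) = {Retry, Sync}
A[(full ∧ lock) U lock]: least fixpoint, start Z0 = Sat(lock) = {Wait, Retry, Sync}, add states in Sat(full ∧ lock) with every successor in Z. Already a fixed point.
Sat(A[(full ∧ lock) U lock]) = {Wait, Retry, Sync}
Sat(AX A[(full ∧ lock) U lock]) = {s : every successor in {Wait, Retry, Sync}} = {Store, Halt, Sync}
Sat(AX (AX A[(full ∧ lock) U lock])) = {s : every successor in {Store, Halt, Sync}} = {Store, Err}
|Sat(AX (AX A[(full ∧ lock) U lock]))| = |{Store, Err}| = 2.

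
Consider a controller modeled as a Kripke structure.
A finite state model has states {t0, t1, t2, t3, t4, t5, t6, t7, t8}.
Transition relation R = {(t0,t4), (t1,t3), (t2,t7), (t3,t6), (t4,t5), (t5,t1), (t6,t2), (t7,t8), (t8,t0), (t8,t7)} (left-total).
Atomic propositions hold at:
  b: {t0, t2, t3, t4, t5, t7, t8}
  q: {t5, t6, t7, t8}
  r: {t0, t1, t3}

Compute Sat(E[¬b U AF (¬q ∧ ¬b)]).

Sat(¬b) = {t1, t6}
Sat(¬q) = {t0, t1, t2, t3, t4}
Sat(¬q ∧ ¬b) = {t1}
AF (¬q ∧ ¬b): least fixpoint, start Z0 = {t1}, add states with every successor in Z. Z1 = {t1, t5}; Z2 = {t1, t4, t5}; Z3 = {t0, t1, t4, t5}; fixed.
Sat(AF (¬q ∧ ¬b)) = {t0, t1, t4, t5}
E[¬b U AF (¬q ∧ ¬b)]: least fixpoint, start Z0 = Sat(AF (¬q ∧ ¬b)) = {t0, t1, t4, t5}, add states in Sat(¬b) with some successor in Z. Already a fixed point.
Sat(E[¬b U AF (¬q ∧ ¬b)]) = {t0, t1, t4, t5}

{t0, t1, t4, t5}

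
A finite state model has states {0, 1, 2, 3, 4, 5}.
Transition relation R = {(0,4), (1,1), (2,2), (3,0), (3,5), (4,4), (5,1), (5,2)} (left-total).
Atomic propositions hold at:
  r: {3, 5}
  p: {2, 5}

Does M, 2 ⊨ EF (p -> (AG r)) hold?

AG r: greatest fixpoint, start Z0 = {3, 5}, keep only states in Sat with every successor in Z. Z1 = ∅; fixed.
Sat(AG r) = ∅
Sat(p -> (AG r)) = {0, 1, 3, 4}
EF (p -> (AG r)): least fixpoint, start Z0 = {0, 1, 3, 4}, add states with some successor in Z. Z1 = {0, 1, 3, 4, 5}; fixed.
Sat(EF (p -> (AG r))) = {0, 1, 3, 4, 5}
2 ∉ Sat(EF (p -> (AG r))) = {0, 1, 3, 4, 5}, so the formula does not hold at 2.

No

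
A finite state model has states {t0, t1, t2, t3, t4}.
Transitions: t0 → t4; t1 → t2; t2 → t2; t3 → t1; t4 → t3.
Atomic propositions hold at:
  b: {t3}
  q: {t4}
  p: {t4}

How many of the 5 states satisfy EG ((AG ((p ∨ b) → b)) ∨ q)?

Sat(p ∨ b) = {t3, t4}
Sat((p ∨ b) → b) = {t0, t1, t2, t3}
AG ((p ∨ b) → b): greatest fixpoint, start Z0 = {t0, t1, t2, t3}, keep only states in Sat with every successor in Z. Z1 = {t1, t2, t3}; fixed.
Sat(AG ((p ∨ b) → b)) = {t1, t2, t3}
Sat((AG ((p ∨ b) → b)) ∨ q) = {t1, t2, t3, t4}
EG ((AG ((p ∨ b) → b)) ∨ q): greatest fixpoint, start Z0 = {t1, t2, t3, t4}, keep only states in Sat with some successor in Z. Already a fixed point.
Sat(EG ((AG ((p ∨ b) → b)) ∨ q)) = {t1, t2, t3, t4}
|Sat(EG ((AG ((p ∨ b) → b)) ∨ q))| = |{t1, t2, t3, t4}| = 4.

4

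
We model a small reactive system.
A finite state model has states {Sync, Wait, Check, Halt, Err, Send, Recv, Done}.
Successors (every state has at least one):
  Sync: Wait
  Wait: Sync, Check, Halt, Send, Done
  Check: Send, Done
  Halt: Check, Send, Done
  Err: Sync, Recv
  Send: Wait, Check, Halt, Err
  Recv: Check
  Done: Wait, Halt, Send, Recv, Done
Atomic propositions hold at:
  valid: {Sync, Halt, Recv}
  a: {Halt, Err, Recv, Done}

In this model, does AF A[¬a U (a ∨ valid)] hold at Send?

Sat(¬a) = {Sync, Wait, Check, Send}
Sat(a ∨ valid) = {Sync, Halt, Err, Recv, Done}
A[¬a U (a ∨ valid)]: least fixpoint, start Z0 = Sat((a ∨ valid)) = {Sync, Halt, Err, Recv, Done}, add states in Sat(¬a) with every successor in Z. Already a fixed point.
Sat(A[¬a U (a ∨ valid)]) = {Sync, Halt, Err, Recv, Done}
AF A[¬a U (a ∨ valid)]: least fixpoint, start Z0 = {Sync, Halt, Err, Recv, Done}, add states with every successor in Z. Already a fixed point.
Sat(AF A[¬a U (a ∨ valid)]) = {Sync, Halt, Err, Recv, Done}
Send ∉ Sat(AF A[¬a U (a ∨ valid)]) = {Sync, Halt, Err, Recv, Done}, so the formula does not hold at Send.

No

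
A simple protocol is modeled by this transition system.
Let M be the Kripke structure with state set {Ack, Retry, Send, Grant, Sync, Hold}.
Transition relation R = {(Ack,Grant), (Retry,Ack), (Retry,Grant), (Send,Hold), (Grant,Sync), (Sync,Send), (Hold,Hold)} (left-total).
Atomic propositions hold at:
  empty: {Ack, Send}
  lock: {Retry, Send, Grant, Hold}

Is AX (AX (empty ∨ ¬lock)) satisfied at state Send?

No

Sat(¬lock) = {Ack, Sync}
Sat(empty ∨ ¬lock) = {Ack, Send, Sync}
Sat(AX (empty ∨ ¬lock)) = {s : every successor in {Ack, Send, Sync}} = {Grant, Sync}
Sat(AX (AX (empty ∨ ¬lock))) = {s : every successor in {Grant, Sync}} = {Ack, Grant}
Send ∉ Sat(AX (AX (empty ∨ ¬lock))) = {Ack, Grant}, so the formula does not hold at Send.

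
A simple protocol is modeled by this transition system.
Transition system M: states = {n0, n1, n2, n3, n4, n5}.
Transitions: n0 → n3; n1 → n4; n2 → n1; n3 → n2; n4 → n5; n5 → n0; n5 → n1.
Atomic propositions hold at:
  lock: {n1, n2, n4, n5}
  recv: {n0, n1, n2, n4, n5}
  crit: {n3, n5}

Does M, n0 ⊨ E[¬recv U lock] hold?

No

Sat(¬recv) = {n3}
E[¬recv U lock]: least fixpoint, start Z0 = Sat(lock) = {n1, n2, n4, n5}, add states in Sat(¬recv) with some successor in Z. Z1 = {n1, n2, n3, n4, n5}; fixed.
Sat(E[¬recv U lock]) = {n1, n2, n3, n4, n5}
n0 ∉ Sat(E[¬recv U lock]) = {n1, n2, n3, n4, n5}, so the formula does not hold at n0.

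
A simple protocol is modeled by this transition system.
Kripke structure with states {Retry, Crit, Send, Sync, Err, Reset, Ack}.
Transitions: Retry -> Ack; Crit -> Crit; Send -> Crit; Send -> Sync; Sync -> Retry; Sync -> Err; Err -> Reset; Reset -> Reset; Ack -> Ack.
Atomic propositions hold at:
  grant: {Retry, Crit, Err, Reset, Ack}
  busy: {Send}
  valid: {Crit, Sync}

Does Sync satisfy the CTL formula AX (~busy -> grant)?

Sat(~busy) = {Retry, Crit, Sync, Err, Reset, Ack}
Sat(~busy -> grant) = {Retry, Crit, Send, Err, Reset, Ack}
Sat(AX (~busy -> grant)) = {s : every successor in {Retry, Crit, Send, Err, Reset, Ack}} = {Retry, Crit, Sync, Err, Reset, Ack}
Sync ∈ Sat(AX (~busy -> grant)) = {Retry, Crit, Sync, Err, Reset, Ack}, so the formula holds at Sync.

Yes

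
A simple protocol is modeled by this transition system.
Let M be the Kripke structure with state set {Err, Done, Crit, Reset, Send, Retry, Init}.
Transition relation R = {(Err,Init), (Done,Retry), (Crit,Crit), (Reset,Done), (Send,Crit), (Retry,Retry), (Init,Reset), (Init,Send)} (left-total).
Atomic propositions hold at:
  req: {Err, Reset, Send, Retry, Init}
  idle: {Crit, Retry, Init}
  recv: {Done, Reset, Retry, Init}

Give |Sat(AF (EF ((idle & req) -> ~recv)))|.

Sat(idle & req) = {Retry, Init}
Sat(~recv) = {Err, Crit, Send}
Sat((idle & req) -> ~recv) = {Err, Done, Crit, Reset, Send}
EF ((idle & req) -> ~recv): least fixpoint, start Z0 = {Err, Done, Crit, Reset, Send}, add states with some successor in Z. Z1 = {Err, Done, Crit, Reset, Send, Init}; fixed.
Sat(EF ((idle & req) -> ~recv)) = {Err, Done, Crit, Reset, Send, Init}
AF (EF ((idle & req) -> ~recv)): least fixpoint, start Z0 = {Err, Done, Crit, Reset, Send, Init}, add states with every successor in Z. Already a fixed point.
Sat(AF (EF ((idle & req) -> ~recv))) = {Err, Done, Crit, Reset, Send, Init}
|Sat(AF (EF ((idle & req) -> ~recv)))| = |{Err, Done, Crit, Reset, Send, Init}| = 6.

6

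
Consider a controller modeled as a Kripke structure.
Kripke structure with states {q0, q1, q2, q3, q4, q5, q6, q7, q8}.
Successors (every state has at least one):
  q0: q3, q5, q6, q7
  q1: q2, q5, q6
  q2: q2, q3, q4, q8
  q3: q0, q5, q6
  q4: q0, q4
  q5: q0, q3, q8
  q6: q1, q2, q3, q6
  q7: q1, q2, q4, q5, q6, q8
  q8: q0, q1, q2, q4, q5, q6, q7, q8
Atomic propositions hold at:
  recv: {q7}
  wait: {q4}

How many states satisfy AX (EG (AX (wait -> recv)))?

Sat(wait -> recv) = {q0, q1, q2, q3, q5, q6, q7, q8}
Sat(AX (wait -> recv)) = {s : every successor in {q0, q1, q2, q3, q5, q6, q7, q8}} = {q0, q1, q3, q5, q6}
EG (AX (wait -> recv)): greatest fixpoint, start Z0 = {q0, q1, q3, q5, q6}, keep only states in Sat with some successor in Z. Already a fixed point.
Sat(EG (AX (wait -> recv))) = {q0, q1, q3, q5, q6}
Sat(AX (EG (AX (wait -> recv)))) = {s : every successor in {q0, q1, q3, q5, q6}} = {q3}
|Sat(AX (EG (AX (wait -> recv))))| = |{q3}| = 1.

1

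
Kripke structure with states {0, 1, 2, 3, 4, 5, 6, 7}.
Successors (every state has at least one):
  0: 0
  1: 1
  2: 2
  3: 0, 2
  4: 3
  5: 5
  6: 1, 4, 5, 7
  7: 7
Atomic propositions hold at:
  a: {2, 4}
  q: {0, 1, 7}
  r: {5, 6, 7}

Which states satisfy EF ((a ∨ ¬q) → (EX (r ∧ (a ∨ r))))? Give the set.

{0, 1, 3, 4, 5, 6, 7}

Sat(¬q) = {2, 3, 4, 5, 6}
Sat(a ∨ ¬q) = {2, 3, 4, 5, 6}
Sat(a ∨ r) = {2, 4, 5, 6, 7}
Sat(r ∧ (a ∨ r)) = {5, 6, 7}
Sat(EX (r ∧ (a ∨ r))) = {s : some successor in {5, 6, 7}} = {5, 6, 7}
Sat((a ∨ ¬q) → (EX (r ∧ (a ∨ r)))) = {0, 1, 5, 6, 7}
EF ((a ∨ ¬q) → (EX (r ∧ (a ∨ r)))): least fixpoint, start Z0 = {0, 1, 5, 6, 7}, add states with some successor in Z. Z1 = {0, 1, 3, 5, 6, 7}; Z2 = {0, 1, 3, 4, 5, 6, 7}; fixed.
Sat(EF ((a ∨ ¬q) → (EX (r ∧ (a ∨ r))))) = {0, 1, 3, 4, 5, 6, 7}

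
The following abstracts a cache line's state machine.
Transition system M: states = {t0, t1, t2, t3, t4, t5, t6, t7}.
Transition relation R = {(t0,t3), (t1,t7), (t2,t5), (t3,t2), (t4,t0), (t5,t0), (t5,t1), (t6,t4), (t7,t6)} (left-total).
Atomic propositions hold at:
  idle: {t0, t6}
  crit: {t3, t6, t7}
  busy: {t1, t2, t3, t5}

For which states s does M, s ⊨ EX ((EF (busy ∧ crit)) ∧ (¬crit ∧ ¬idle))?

Sat(busy ∧ crit) = {t3}
EF (busy ∧ crit): least fixpoint, start Z0 = {t3}, add states with some successor in Z. Z1 = {t0, t3}; Z2 = {t0, t3, t4, t5}; Z3 = {t0, t2, t3, t4, t5, t6}; Z4 = {t0, t2, t3, t4, t5, t6, t7}; Z5 = {t0, t1, t2, t3, t4, t5, t6, t7}; fixed.
Sat(EF (busy ∧ crit)) = {t0, t1, t2, t3, t4, t5, t6, t7}
Sat(¬crit) = {t0, t1, t2, t4, t5}
Sat(¬idle) = {t1, t2, t3, t4, t5, t7}
Sat(¬crit ∧ ¬idle) = {t1, t2, t4, t5}
Sat((EF (busy ∧ crit)) ∧ (¬crit ∧ ¬idle)) = {t1, t2, t4, t5}
Sat(EX ((EF (busy ∧ crit)) ∧ (¬crit ∧ ¬idle))) = {s : some successor in {t1, t2, t4, t5}} = {t2, t3, t5, t6}

{t2, t3, t5, t6}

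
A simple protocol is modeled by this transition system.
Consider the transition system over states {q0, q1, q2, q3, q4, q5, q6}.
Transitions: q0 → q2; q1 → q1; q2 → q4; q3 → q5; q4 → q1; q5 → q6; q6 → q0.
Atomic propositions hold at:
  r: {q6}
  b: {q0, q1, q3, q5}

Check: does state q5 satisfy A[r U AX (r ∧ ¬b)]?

Sat(¬b) = {q2, q4, q6}
Sat(r ∧ ¬b) = {q6}
Sat(AX (r ∧ ¬b)) = {s : every successor in {q6}} = {q5}
A[r U AX (r ∧ ¬b)]: least fixpoint, start Z0 = Sat(AX (r ∧ ¬b)) = {q5}, add states in Sat(r) with every successor in Z. Already a fixed point.
Sat(A[r U AX (r ∧ ¬b)]) = {q5}
q5 ∈ Sat(A[r U AX (r ∧ ¬b)]) = {q5}, so the formula holds at q5.

Yes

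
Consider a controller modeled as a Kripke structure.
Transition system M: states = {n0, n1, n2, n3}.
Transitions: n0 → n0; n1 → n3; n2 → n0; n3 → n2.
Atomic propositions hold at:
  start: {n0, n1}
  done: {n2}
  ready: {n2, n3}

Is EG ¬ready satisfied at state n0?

Sat(¬ready) = {n0, n1}
EG ¬ready: greatest fixpoint, start Z0 = {n0, n1}, keep only states in Sat with some successor in Z. Z1 = {n0}; fixed.
Sat(EG ¬ready) = {n0}
n0 ∈ Sat(EG ¬ready) = {n0}, so the formula holds at n0.

Yes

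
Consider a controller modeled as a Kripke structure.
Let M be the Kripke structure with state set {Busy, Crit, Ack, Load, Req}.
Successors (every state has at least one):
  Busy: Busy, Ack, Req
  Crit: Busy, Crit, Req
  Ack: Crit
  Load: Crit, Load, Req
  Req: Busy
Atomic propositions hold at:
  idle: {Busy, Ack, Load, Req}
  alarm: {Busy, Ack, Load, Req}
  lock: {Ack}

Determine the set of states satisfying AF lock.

{Ack}

AF lock: least fixpoint, start Z0 = {Ack}, add states with every successor in Z. Already a fixed point.
Sat(AF lock) = {Ack}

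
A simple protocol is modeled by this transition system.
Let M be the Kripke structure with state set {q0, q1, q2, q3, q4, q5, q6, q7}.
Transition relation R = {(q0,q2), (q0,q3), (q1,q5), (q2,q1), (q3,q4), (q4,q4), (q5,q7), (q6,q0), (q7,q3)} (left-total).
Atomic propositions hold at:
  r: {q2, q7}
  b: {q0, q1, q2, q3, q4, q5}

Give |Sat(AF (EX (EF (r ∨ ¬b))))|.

5

Sat(¬b) = {q6, q7}
Sat(r ∨ ¬b) = {q2, q6, q7}
EF (r ∨ ¬b): least fixpoint, start Z0 = {q2, q6, q7}, add states with some successor in Z. Z1 = {q0, q2, q5, q6, q7}; Z2 = {q0, q1, q2, q5, q6, q7}; fixed.
Sat(EF (r ∨ ¬b)) = {q0, q1, q2, q5, q6, q7}
Sat(EX (EF (r ∨ ¬b))) = {s : some successor in {q0, q1, q2, q5, q6, q7}} = {q0, q1, q2, q5, q6}
AF (EX (EF (r ∨ ¬b))): least fixpoint, start Z0 = {q0, q1, q2, q5, q6}, add states with every successor in Z. Already a fixed point.
Sat(AF (EX (EF (r ∨ ¬b)))) = {q0, q1, q2, q5, q6}
|Sat(AF (EX (EF (r ∨ ¬b))))| = |{q0, q1, q2, q5, q6}| = 5.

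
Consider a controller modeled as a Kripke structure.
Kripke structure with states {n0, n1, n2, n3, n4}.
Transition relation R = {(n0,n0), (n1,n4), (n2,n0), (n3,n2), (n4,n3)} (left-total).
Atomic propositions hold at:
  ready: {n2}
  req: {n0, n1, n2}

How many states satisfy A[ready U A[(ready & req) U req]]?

3

Sat(ready & req) = {n2}
A[(ready & req) U req]: least fixpoint, start Z0 = Sat(req) = {n0, n1, n2}, add states in Sat(ready & req) with every successor in Z. Already a fixed point.
Sat(A[(ready & req) U req]) = {n0, n1, n2}
A[ready U A[(ready & req) U req]]: least fixpoint, start Z0 = Sat(A[(ready & req) U req]) = {n0, n1, n2}, add states in Sat(ready) with every successor in Z. Already a fixed point.
Sat(A[ready U A[(ready & req) U req]]) = {n0, n1, n2}
|Sat(A[ready U A[(ready & req) U req]])| = |{n0, n1, n2}| = 3.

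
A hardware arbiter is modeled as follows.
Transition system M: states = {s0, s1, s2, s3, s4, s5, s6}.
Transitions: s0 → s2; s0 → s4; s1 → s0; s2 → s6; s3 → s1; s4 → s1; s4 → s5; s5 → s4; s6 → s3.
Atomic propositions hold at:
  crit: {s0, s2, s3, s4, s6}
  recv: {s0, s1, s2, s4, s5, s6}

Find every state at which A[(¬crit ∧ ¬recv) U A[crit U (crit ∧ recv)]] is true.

Sat(¬crit) = {s1, s5}
Sat(¬recv) = {s3}
Sat(¬crit ∧ ¬recv) = ∅
Sat(crit ∧ recv) = {s0, s2, s4, s6}
A[crit U (crit ∧ recv)]: least fixpoint, start Z0 = Sat((crit ∧ recv)) = {s0, s2, s4, s6}, add states in Sat(crit) with every successor in Z. Already a fixed point.
Sat(A[crit U (crit ∧ recv)]) = {s0, s2, s4, s6}
A[(¬crit ∧ ¬recv) U A[crit U (crit ∧ recv)]]: least fixpoint, start Z0 = Sat(A[crit U (crit ∧ recv)]) = {s0, s2, s4, s6}, add states in Sat(¬crit ∧ ¬recv) with every successor in Z. Already a fixed point.
Sat(A[(¬crit ∧ ¬recv) U A[crit U (crit ∧ recv)]]) = {s0, s2, s4, s6}

{s0, s2, s4, s6}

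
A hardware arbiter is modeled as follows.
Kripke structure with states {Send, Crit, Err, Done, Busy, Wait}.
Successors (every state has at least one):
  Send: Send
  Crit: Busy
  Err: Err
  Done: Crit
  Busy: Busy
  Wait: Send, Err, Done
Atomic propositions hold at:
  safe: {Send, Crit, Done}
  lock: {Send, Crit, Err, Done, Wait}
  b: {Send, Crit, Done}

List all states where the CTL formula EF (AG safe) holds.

AG safe: greatest fixpoint, start Z0 = {Send, Crit, Done}, keep only states in Sat with every successor in Z. Z1 = {Send, Done}; Z2 = {Send}; fixed.
Sat(AG safe) = {Send}
EF (AG safe): least fixpoint, start Z0 = {Send}, add states with some successor in Z. Z1 = {Send, Wait}; fixed.
Sat(EF (AG safe)) = {Send, Wait}

{Send, Wait}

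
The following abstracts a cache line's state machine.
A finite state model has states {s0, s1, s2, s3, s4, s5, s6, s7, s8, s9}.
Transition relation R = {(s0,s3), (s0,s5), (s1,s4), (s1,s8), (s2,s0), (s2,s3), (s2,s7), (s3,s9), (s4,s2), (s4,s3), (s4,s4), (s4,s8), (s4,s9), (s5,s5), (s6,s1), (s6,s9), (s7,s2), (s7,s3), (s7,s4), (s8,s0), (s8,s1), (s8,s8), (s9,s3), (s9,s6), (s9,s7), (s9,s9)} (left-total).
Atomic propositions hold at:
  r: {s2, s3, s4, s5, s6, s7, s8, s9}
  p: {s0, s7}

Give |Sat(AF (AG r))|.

1

AG r: greatest fixpoint, start Z0 = {s2, s3, s4, s5, s6, s7, s8, s9}, keep only states in Sat with every successor in Z. Z1 = {s3, s4, s5, s7, s9}; Z2 = {s3, s5}; Z3 = {s5}; fixed.
Sat(AG r) = {s5}
AF (AG r): least fixpoint, start Z0 = {s5}, add states with every successor in Z. Already a fixed point.
Sat(AF (AG r)) = {s5}
|Sat(AF (AG r))| = |{s5}| = 1.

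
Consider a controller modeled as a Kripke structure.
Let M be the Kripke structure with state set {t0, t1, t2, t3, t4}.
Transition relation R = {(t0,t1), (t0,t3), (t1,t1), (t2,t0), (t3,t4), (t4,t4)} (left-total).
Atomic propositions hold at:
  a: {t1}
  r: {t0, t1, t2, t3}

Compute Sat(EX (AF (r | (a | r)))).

Sat(a | r) = {t0, t1, t2, t3}
Sat(r | (a | r)) = {t0, t1, t2, t3}
AF (r | (a | r)): least fixpoint, start Z0 = {t0, t1, t2, t3}, add states with every successor in Z. Already a fixed point.
Sat(AF (r | (a | r))) = {t0, t1, t2, t3}
Sat(EX (AF (r | (a | r)))) = {s : some successor in {t0, t1, t2, t3}} = {t0, t1, t2}

{t0, t1, t2}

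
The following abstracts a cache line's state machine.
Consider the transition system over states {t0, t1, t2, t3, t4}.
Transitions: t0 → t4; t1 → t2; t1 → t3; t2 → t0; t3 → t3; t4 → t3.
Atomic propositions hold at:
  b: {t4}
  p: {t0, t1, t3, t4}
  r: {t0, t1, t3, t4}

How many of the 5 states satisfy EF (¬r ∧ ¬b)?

2

Sat(¬r) = {t2}
Sat(¬b) = {t0, t1, t2, t3}
Sat(¬r ∧ ¬b) = {t2}
EF (¬r ∧ ¬b): least fixpoint, start Z0 = {t2}, add states with some successor in Z. Z1 = {t1, t2}; fixed.
Sat(EF (¬r ∧ ¬b)) = {t1, t2}
|Sat(EF (¬r ∧ ¬b))| = |{t1, t2}| = 2.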